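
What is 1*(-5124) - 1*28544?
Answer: -33668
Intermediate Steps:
1*(-5124) - 1*28544 = -5124 - 28544 = -33668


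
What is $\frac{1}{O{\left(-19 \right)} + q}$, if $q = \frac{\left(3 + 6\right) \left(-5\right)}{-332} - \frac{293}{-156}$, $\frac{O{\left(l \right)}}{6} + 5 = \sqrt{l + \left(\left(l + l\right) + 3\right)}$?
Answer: $- \frac{1172978742}{114305521633} - \frac{754428168 i \sqrt{6}}{114305521633} \approx -0.010262 - 0.016167 i$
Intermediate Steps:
$O{\left(l \right)} = -30 + 6 \sqrt{3 + 3 l}$ ($O{\left(l \right)} = -30 + 6 \sqrt{l + \left(\left(l + l\right) + 3\right)} = -30 + 6 \sqrt{l + \left(2 l + 3\right)} = -30 + 6 \sqrt{l + \left(3 + 2 l\right)} = -30 + 6 \sqrt{3 + 3 l}$)
$q = \frac{13037}{6474}$ ($q = 9 \left(-5\right) \left(- \frac{1}{332}\right) - - \frac{293}{156} = \left(-45\right) \left(- \frac{1}{332}\right) + \frac{293}{156} = \frac{45}{332} + \frac{293}{156} = \frac{13037}{6474} \approx 2.0137$)
$\frac{1}{O{\left(-19 \right)} + q} = \frac{1}{\left(-30 + 6 \sqrt{3 + 3 \left(-19\right)}\right) + \frac{13037}{6474}} = \frac{1}{\left(-30 + 6 \sqrt{3 - 57}\right) + \frac{13037}{6474}} = \frac{1}{\left(-30 + 6 \sqrt{-54}\right) + \frac{13037}{6474}} = \frac{1}{\left(-30 + 6 \cdot 3 i \sqrt{6}\right) + \frac{13037}{6474}} = \frac{1}{\left(-30 + 18 i \sqrt{6}\right) + \frac{13037}{6474}} = \frac{1}{- \frac{181183}{6474} + 18 i \sqrt{6}}$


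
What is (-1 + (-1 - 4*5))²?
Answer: 484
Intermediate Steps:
(-1 + (-1 - 4*5))² = (-1 + (-1 - 20))² = (-1 - 21)² = (-22)² = 484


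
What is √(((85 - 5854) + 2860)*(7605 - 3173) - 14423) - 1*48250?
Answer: -48250 + I*√12907111 ≈ -48250.0 + 3592.6*I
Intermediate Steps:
√(((85 - 5854) + 2860)*(7605 - 3173) - 14423) - 1*48250 = √((-5769 + 2860)*4432 - 14423) - 48250 = √(-2909*4432 - 14423) - 48250 = √(-12892688 - 14423) - 48250 = √(-12907111) - 48250 = I*√12907111 - 48250 = -48250 + I*√12907111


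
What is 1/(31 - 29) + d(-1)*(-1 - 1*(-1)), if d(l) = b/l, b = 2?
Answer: ½ ≈ 0.50000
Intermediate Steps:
d(l) = 2/l
1/(31 - 29) + d(-1)*(-1 - 1*(-1)) = 1/(31 - 29) + (2/(-1))*(-1 - 1*(-1)) = 1/2 + (2*(-1))*(-1 + 1) = ½ - 2*0 = ½ + 0 = ½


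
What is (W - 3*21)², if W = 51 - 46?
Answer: 3364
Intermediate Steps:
W = 5
(W - 3*21)² = (5 - 3*21)² = (5 - 63)² = (-58)² = 3364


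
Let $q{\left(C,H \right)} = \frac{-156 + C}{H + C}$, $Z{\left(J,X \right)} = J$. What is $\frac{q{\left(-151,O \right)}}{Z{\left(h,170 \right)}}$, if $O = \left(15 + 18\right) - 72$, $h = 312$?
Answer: $\frac{307}{59280} \approx 0.0051788$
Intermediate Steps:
$O = -39$ ($O = 33 - 72 = -39$)
$q{\left(C,H \right)} = \frac{-156 + C}{C + H}$
$\frac{q{\left(-151,O \right)}}{Z{\left(h,170 \right)}} = \frac{\frac{1}{-151 - 39} \left(-156 - 151\right)}{312} = \frac{1}{-190} \left(-307\right) \frac{1}{312} = \left(- \frac{1}{190}\right) \left(-307\right) \frac{1}{312} = \frac{307}{190} \cdot \frac{1}{312} = \frac{307}{59280}$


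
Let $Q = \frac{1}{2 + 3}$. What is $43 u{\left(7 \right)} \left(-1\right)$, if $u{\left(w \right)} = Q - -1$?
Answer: $- \frac{258}{5} \approx -51.6$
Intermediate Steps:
$Q = \frac{1}{5} \approx 0.2$
$u{\left(w \right)} = \frac{6}{5}$ ($u{\left(w \right)} = \frac{1}{5} - -1 = \frac{1}{5} + 1 = \frac{6}{5}$)
$43 u{\left(7 \right)} \left(-1\right) = 43 \cdot \frac{6}{5} \left(-1\right) = \frac{258}{5} \left(-1\right) = - \frac{258}{5}$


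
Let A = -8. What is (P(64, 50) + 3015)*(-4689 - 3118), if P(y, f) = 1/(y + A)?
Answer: -1318141687/56 ≈ -2.3538e+7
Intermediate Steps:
P(y, f) = 1/(-8 + y) (P(y, f) = 1/(y - 8) = 1/(-8 + y))
(P(64, 50) + 3015)*(-4689 - 3118) = (1/(-8 + 64) + 3015)*(-4689 - 3118) = (1/56 + 3015)*(-7807) = (168841/56)*(-7807) = -1318141687/56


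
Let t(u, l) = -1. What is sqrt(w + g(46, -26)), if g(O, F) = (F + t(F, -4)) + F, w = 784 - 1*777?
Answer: I*sqrt(46) ≈ 6.7823*I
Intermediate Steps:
w = 7 (w = 784 - 777 = 7)
g(O, F) = -1 + 2*F (g(O, F) = (F - 1) + F = (-1 + F) + F = -1 + 2*F)
sqrt(w + g(46, -26)) = sqrt(7 + (-1 + 2*(-26))) = sqrt(7 + (-1 - 52)) = sqrt(7 - 53) = sqrt(-46) = I*sqrt(46)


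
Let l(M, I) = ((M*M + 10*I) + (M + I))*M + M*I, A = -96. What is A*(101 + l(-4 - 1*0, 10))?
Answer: 40992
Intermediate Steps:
l(M, I) = I*M + M*(M + M**2 + 11*I) (l(M, I) = ((M**2 + 10*I) + (I + M))*M + I*M = (M + M**2 + 11*I)*M + I*M = M*(M + M**2 + 11*I) + I*M = I*M + M*(M + M**2 + 11*I))
A*(101 + l(-4 - 1*0, 10)) = -96*(101 + (-4 - 1*0)*((-4 - 1*0) + (-4 - 1*0)**2 + 12*10)) = -96*(101 + (-4 + 0)*((-4 + 0) + (-4 + 0)**2 + 120)) = -96*(101 - 4*(-4 + (-4)**2 + 120)) = -96*(101 - 4*(-4 + 16 + 120)) = -96*(101 - 4*132) = -96*(101 - 528) = -96*(-427) = 40992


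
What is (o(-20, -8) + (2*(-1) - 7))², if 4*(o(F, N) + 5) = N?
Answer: 256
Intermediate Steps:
o(F, N) = -5 + N/4
(o(-20, -8) + (2*(-1) - 7))² = ((-5 + (¼)*(-8)) + (2*(-1) - 7))² = ((-5 - 2) + (-2 - 7))² = (-7 - 9)² = (-16)² = 256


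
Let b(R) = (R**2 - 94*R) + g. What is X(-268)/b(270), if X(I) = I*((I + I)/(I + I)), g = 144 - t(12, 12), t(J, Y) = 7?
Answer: -268/47657 ≈ -0.0056235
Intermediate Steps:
g = 137 (g = 144 - 1*7 = 144 - 7 = 137)
X(I) = I (X(I) = I*((2*I)/((2*I))) = I*((2*I)*(1/(2*I))) = I*1 = I)
b(R) = 137 + R**2 - 94*R (b(R) = (R**2 - 94*R) + 137 = 137 + R**2 - 94*R)
X(-268)/b(270) = -268/(137 + 270**2 - 94*270) = -268/(137 + 72900 - 25380) = -268/47657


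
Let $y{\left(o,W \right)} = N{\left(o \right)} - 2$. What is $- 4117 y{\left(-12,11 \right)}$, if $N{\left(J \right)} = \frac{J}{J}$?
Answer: $4117$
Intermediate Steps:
$N{\left(J \right)} = 1$
$y{\left(o,W \right)} = -1$ ($y{\left(o,W \right)} = 1 - 2 = -1$)
$- 4117 y{\left(-12,11 \right)} = \left(-4117\right) \left(-1\right) = 4117$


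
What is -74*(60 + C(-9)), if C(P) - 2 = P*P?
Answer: -10582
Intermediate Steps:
C(P) = 2 + P**2 (C(P) = 2 + P*P = 2 + P**2)
-74*(60 + C(-9)) = -74*(60 + (2 + (-9)**2)) = -74*(60 + (2 + 81)) = -74*(60 + 83) = -74*143 = -10582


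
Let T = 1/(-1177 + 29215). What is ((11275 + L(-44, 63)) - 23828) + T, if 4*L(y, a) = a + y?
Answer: -703655665/56076 ≈ -12548.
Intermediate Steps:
L(y, a) = a/4 + y/4 (L(y, a) = (a + y)/4 = a/4 + y/4)
T = 1/28038 ≈ 3.5666e-5
((11275 + L(-44, 63)) - 23828) + T = ((11275 + ((¼)*63 + (¼)*(-44))) - 23828) + 1/28038 = ((11275 + (63/4 - 11)) - 23828) + 1/28038 = ((11275 + 19/4) - 23828) + 1/28038 = (45119/4 - 23828) + 1/28038 = -50193/4 + 1/28038 = -703655665/56076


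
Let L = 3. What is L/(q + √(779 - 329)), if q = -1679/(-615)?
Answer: -3097755/167382209 + 17020125*√2/167382209 ≈ 0.12530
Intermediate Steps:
q = 1679/615 (q = -1679*(-1/615) = 1679/615 ≈ 2.7301)
L/(q + √(779 - 329)) = 3/(1679/615 + √(779 - 329)) = 3/(1679/615 + √450) = 3/(1679/615 + 15*√2)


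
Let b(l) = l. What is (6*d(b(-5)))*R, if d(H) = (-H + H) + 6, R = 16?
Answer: 576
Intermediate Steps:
d(H) = 6 (d(H) = 0 + 6 = 6)
(6*d(b(-5)))*R = (6*6)*16 = 36*16 = 576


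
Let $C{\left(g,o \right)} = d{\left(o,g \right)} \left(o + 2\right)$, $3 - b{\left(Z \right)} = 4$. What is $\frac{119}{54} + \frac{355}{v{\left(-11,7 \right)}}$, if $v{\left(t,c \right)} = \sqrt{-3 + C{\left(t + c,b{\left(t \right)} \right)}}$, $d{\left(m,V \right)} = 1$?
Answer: $\frac{119}{54} - \frac{355 i \sqrt{2}}{2} \approx 2.2037 - 251.02 i$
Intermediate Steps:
$b{\left(Z \right)} = -1$ ($b{\left(Z \right)} = 3 - 4 = -1$)
$C{\left(g,o \right)} = 2 + o$ ($C{\left(g,o \right)} = 1 \left(o + 2\right) = 1 \left(2 + o\right) = 2 + o$)
$v{\left(t,c \right)} = i \sqrt{2}$ ($v{\left(t,c \right)} = \sqrt{-3 + \left(2 - 1\right)} = \sqrt{-3 + 1} = \sqrt{-2} = i \sqrt{2}$)
$\frac{119}{54} + \frac{355}{v{\left(-11,7 \right)}} = \frac{119}{54} + \frac{355}{i \sqrt{2}} = 119 \cdot \frac{1}{54} + 355 \left(- \frac{i \sqrt{2}}{2}\right) = \frac{119}{54} - \frac{355 i \sqrt{2}}{2}$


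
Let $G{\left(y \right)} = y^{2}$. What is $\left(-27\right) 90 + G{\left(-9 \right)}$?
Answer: $-2349$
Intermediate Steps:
$\left(-27\right) 90 + G{\left(-9 \right)} = \left(-27\right) 90 + \left(-9\right)^{2} = -2430 + 81 = -2349$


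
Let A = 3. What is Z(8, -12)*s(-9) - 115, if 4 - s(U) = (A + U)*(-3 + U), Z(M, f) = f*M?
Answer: 6413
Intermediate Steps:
Z(M, f) = M*f
s(U) = 4 - (-3 + U)*(3 + U) (s(U) = 4 - (3 + U)*(-3 + U) = 4 - (-3 + U)*(3 + U))
Z(8, -12)*s(-9) - 115 = (8*(-12))*(13 - 1*(-9)²) - 115 = -96*(13 - 1*81) - 115 = -96*(13 - 81) - 115 = -96*(-68) - 115 = 6528 - 115 = 6413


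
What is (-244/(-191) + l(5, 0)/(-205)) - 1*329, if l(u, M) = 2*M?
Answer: -62595/191 ≈ -327.72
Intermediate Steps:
(-244/(-191) + l(5, 0)/(-205)) - 1*329 = (-244/(-191) + (2*0)/(-205)) - 1*329 = (-244*(-1/191) + 0*(-1/205)) - 329 = (244/191 + 0) - 329 = 244/191 - 329 = -62595/191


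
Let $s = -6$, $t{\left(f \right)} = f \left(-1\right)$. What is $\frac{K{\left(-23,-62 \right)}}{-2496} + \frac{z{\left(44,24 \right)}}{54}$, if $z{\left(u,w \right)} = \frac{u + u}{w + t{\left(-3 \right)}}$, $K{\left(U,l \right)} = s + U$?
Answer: $\frac{43655}{606528} \approx 0.071975$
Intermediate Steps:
$t{\left(f \right)} = - f$
$K{\left(U,l \right)} = -6 + U$
$z{\left(u,w \right)} = \frac{2 u}{3 + w}$ ($z{\left(u,w \right)} = \frac{u + u}{w - -3} = \frac{2 u}{w + 3} = \frac{2 u}{3 + w}$)
$\frac{K{\left(-23,-62 \right)}}{-2496} + \frac{z{\left(44,24 \right)}}{54} = \frac{-6 - 23}{-2496} + \frac{2 \cdot 44 \frac{1}{3 + 24}}{54} = \left(-29\right) \left(- \frac{1}{2496}\right) + 2 \cdot 44 \cdot \frac{1}{27} \cdot \frac{1}{54} = \frac{29}{2496} + 2 \cdot 44 \cdot \frac{1}{27} \cdot \frac{1}{54} = \frac{29}{2496} + \frac{88}{27} \cdot \frac{1}{54} = \frac{29}{2496} + \frac{44}{729} = \frac{43655}{606528}$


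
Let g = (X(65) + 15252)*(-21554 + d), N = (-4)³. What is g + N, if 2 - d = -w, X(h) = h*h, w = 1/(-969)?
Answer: -406755568069/969 ≈ -4.1977e+8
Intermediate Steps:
w = -1/969 ≈ -0.0010320
X(h) = h²
d = 1937/969 (d = 2 - (-1)*(-1)/969 = 2 - 1*1/969 = 2 - 1/969 = 1937/969 ≈ 1.9990)
N = -64
g = -406755506053/969 (g = (65² + 15252)*(-21554 + 1937/969) = (4225 + 15252)*(-20883889/969) = 19477*(-20883889/969) = -406755506053/969 ≈ -4.1977e+8)
g + N = -406755506053/969 - 64 = -406755568069/969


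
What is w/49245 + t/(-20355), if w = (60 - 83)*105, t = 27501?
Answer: -4455378/3182165 ≈ -1.4001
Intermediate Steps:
w = -2415 (w = -23*105 = -2415)
w/49245 + t/(-20355) = -2415/49245 + 27501/(-20355) = -2415*1/49245 + 27501*(-1/20355) = -23/469 - 9167/6785 = -4455378/3182165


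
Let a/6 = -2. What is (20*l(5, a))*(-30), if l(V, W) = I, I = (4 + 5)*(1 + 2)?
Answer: -16200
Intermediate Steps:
a = -12 (a = 6*(-2) = -12)
I = 27 (I = 9*3 = 27)
l(V, W) = 27
(20*l(5, a))*(-30) = (20*27)*(-30) = 540*(-30) = -16200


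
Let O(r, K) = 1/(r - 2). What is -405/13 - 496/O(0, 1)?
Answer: 12491/13 ≈ 960.85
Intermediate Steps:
O(r, K) = 1/(-2 + r)
-405/13 - 496/O(0, 1) = -405/13 - 496/(1/(-2 + 0)) = -405*1/13 - 496/(1/(-2)) = -405/13 - 496/(-1/2) = -405/13 - 496*(-2) = -405/13 + 992 = 12491/13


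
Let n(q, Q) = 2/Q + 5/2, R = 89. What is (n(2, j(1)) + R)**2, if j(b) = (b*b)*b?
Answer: 34969/4 ≈ 8742.3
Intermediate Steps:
j(b) = b**3 (j(b) = b**2*b = b**3)
n(q, Q) = 5/2 + 2/Q (n(q, Q) = 2/Q + 5*(1/2) = 2/Q + 5/2 = 5/2 + 2/Q)
(n(2, j(1)) + R)**2 = ((5/2 + 2/(1**3)) + 89)**2 = ((5/2 + 2/1) + 89)**2 = ((5/2 + 2*1) + 89)**2 = ((5/2 + 2) + 89)**2 = (9/2 + 89)**2 = (187/2)**2 = 34969/4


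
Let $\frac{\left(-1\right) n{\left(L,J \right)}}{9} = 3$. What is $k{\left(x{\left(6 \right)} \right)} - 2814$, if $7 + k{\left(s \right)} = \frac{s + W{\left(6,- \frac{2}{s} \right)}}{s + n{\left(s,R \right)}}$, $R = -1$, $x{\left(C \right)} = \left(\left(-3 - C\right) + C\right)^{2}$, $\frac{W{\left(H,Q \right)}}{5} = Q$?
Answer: $- \frac{457073}{162} \approx -2821.4$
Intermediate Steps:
$W{\left(H,Q \right)} = 5 Q$
$x{\left(C \right)} = 9$ ($x{\left(C \right)} = \left(-3\right)^{2} = 9$)
$n{\left(L,J \right)} = -27$ ($n{\left(L,J \right)} = \left(-9\right) 3 = -27$)
$k{\left(s \right)} = -7 + \frac{s - \frac{10}{s}}{-27 + s}$ ($k{\left(s \right)} = -7 + \frac{s + 5 \left(- \frac{2}{s}\right)}{s - 27} = -7 + \frac{s - \frac{10}{s}}{-27 + s}$)
$k{\left(x{\left(6 \right)} \right)} - 2814 = \frac{-10 + 3 \cdot 9 \left(63 - 18\right)}{9 \left(-27 + 9\right)} - 2814 = \frac{-10 + 3 \cdot 9 \left(63 - 18\right)}{9 \left(-18\right)} - 2814 = \frac{1}{9} \left(- \frac{1}{18}\right) \left(-10 + 3 \cdot 9 \cdot 45\right) - 2814 = \frac{1}{9} \left(- \frac{1}{18}\right) \left(-10 + 1215\right) - 2814 = \frac{1}{9} \left(- \frac{1}{18}\right) 1205 - 2814 = - \frac{1205}{162} - 2814 = - \frac{457073}{162}$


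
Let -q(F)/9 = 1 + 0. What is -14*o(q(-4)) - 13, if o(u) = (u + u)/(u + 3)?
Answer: -55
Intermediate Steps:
q(F) = -9 (q(F) = -9*(1 + 0) = -9*1 = -9)
o(u) = 2*u/(3 + u) (o(u) = (2*u)/(3 + u) = 2*u/(3 + u))
-14*o(q(-4)) - 13 = -28*(-9)/(3 - 9) - 13 = -28*(-9)/(-6) - 13 = -28*(-9)*(-1)/6 - 13 = -14*3 - 13 = -42 - 13 = -55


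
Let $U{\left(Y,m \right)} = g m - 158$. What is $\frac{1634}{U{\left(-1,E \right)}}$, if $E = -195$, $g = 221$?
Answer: $- \frac{1634}{43253} \approx -0.037778$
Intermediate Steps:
$U{\left(Y,m \right)} = -158 + 221 m$ ($U{\left(Y,m \right)} = 221 m - 158 = -158 + 221 m$)
$\frac{1634}{U{\left(-1,E \right)}} = \frac{1634}{-158 + 221 \left(-195\right)} = \frac{1634}{-158 - 43095} = \frac{1634}{-43253} = 1634 \left(- \frac{1}{43253}\right) = - \frac{1634}{43253}$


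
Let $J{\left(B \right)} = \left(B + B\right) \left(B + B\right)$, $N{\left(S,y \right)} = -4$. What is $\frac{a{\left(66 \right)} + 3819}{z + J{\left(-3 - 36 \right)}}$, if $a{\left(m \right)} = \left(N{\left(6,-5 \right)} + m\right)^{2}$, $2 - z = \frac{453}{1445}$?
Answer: $\frac{11073035}{8793817} \approx 1.2592$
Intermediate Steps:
$z = \frac{2437}{1445}$ ($z = 2 - \frac{453}{1445} = \frac{2437}{1445} \approx 1.6865$)
$J{\left(B \right)} = 4 B^{2}$ ($J{\left(B \right)} = 2 B 2 B = 4 B^{2}$)
$a{\left(m \right)} = \left(-4 + m\right)^{2}$
$\frac{a{\left(66 \right)} + 3819}{z + J{\left(-3 - 36 \right)}} = \frac{\left(-4 + 66\right)^{2} + 3819}{\frac{2437}{1445} + 4 \left(-3 - 36\right)^{2}} = \frac{62^{2} + 3819}{\frac{2437}{1445} + 4 \left(-3 - 36\right)^{2}} = \frac{3844 + 3819}{\frac{2437}{1445} + 4 \left(-39\right)^{2}} = \frac{7663}{\frac{2437}{1445} + 4 \cdot 1521} = \frac{7663}{\frac{2437}{1445} + 6084} = \frac{7663}{\frac{8793817}{1445}} = 7663 \cdot \frac{1445}{8793817} = \frac{11073035}{8793817}$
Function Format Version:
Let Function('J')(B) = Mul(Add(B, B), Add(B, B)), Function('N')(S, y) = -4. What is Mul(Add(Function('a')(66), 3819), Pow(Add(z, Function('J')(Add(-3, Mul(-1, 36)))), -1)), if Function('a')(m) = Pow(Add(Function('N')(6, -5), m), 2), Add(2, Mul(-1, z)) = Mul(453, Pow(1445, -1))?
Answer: Rational(11073035, 8793817) ≈ 1.2592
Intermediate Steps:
z = Rational(2437, 1445) (z = Add(2, Mul(-1, Mul(453, Pow(1445, -1)))) = Add(2, Mul(-1, Mul(453, Rational(1, 1445)))) = Add(2, Mul(-1, Rational(453, 1445))) = Add(2, Rational(-453, 1445)) = Rational(2437, 1445) ≈ 1.6865)
Function('J')(B) = Mul(4, Pow(B, 2)) (Function('J')(B) = Mul(Mul(2, B), Mul(2, B)) = Mul(4, Pow(B, 2)))
Function('a')(m) = Pow(Add(-4, m), 2)
Mul(Add(Function('a')(66), 3819), Pow(Add(z, Function('J')(Add(-3, Mul(-1, 36)))), -1)) = Mul(Add(Pow(Add(-4, 66), 2), 3819), Pow(Add(Rational(2437, 1445), Mul(4, Pow(Add(-3, Mul(-1, 36)), 2))), -1)) = Mul(Add(Pow(62, 2), 3819), Pow(Add(Rational(2437, 1445), Mul(4, Pow(Add(-3, -36), 2))), -1)) = Mul(Add(3844, 3819), Pow(Add(Rational(2437, 1445), Mul(4, Pow(-39, 2))), -1)) = Mul(7663, Pow(Add(Rational(2437, 1445), Mul(4, 1521)), -1)) = Mul(7663, Pow(Add(Rational(2437, 1445), 6084), -1)) = Mul(7663, Pow(Rational(8793817, 1445), -1)) = Mul(7663, Rational(1445, 8793817)) = Rational(11073035, 8793817)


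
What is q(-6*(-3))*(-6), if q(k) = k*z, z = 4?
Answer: -432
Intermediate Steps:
q(k) = 4*k (q(k) = k*4 = 4*k)
q(-6*(-3))*(-6) = (4*(-6*(-3)))*(-6) = (4*18)*(-6) = 72*(-6) = -432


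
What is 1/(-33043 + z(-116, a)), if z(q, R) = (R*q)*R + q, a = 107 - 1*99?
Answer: -1/40583 ≈ -2.4641e-5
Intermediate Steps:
a = 8 (a = 107 - 99 = 8)
z(q, R) = q + q*R² (z(q, R) = q*R² + q = q + q*R²)
1/(-33043 + z(-116, a)) = 1/(-33043 - 116*(1 + 8²)) = 1/(-33043 - 116*(1 + 64)) = 1/(-33043 - 116*65) = 1/(-33043 - 7540) = 1/(-40583) = -1/40583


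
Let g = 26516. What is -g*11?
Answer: -291676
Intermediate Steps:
-g*11 = -1*26516*11 = -26516*11 = -291676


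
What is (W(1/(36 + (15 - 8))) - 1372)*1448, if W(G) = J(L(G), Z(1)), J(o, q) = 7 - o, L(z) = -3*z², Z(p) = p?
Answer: -3654581136/1849 ≈ -1.9765e+6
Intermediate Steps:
W(G) = 7 + 3*G² (W(G) = 7 - (-3)*G² = 7 + 3*G²)
(W(1/(36 + (15 - 8))) - 1372)*1448 = ((7 + 3*(1/(36 + (15 - 8)))²) - 1372)*1448 = ((7 + 3*(1/(36 + 7))²) - 1372)*1448 = ((7 + 3*(1/43)²) - 1372)*1448 = ((7 + 3*(1/1849)) - 1372)*1448 = ((7 + 3/1849) - 1372)*1448 = (12946/1849 - 1372)*1448 = -2523882/1849*1448 = -3654581136/1849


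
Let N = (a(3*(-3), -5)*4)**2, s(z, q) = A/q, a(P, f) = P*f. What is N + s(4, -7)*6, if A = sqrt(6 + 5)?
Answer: 32400 - 6*sqrt(11)/7 ≈ 32397.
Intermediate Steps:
A = sqrt(11) ≈ 3.3166
s(z, q) = sqrt(11)/q
N = 32400 (N = (((3*(-3))*(-5))*4)**2 = (-9*(-5)*4)**2 = (45*4)**2 = 180**2 = 32400)
N + s(4, -7)*6 = 32400 + (sqrt(11)/(-7))*6 = 32400 + (sqrt(11)*(-1/7))*6 = 32400 - sqrt(11)/7*6 = 32400 - 6*sqrt(11)/7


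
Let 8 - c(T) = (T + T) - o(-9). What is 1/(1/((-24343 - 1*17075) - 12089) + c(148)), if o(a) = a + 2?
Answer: -53507/15784566 ≈ -0.0033898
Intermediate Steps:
o(a) = 2 + a
c(T) = 1 - 2*T (c(T) = 8 - ((T + T) - (2 - 9)) = 8 - (2*T - 1*(-7)) = 8 - (2*T + 7) = 8 - (7 + 2*T) = 8 + (-7 - 2*T) = 1 - 2*T)
1/(1/((-24343 - 1*17075) - 12089) + c(148)) = 1/(1/((-24343 - 1*17075) - 12089) + (1 - 2*148)) = 1/(1/((-24343 - 17075) - 12089) + (1 - 296)) = 1/(1/(-41418 - 12089) - 295) = 1/(1/(-53507) - 295) = 1/(-1/53507 - 295) = 1/(-15784566/53507) = -53507/15784566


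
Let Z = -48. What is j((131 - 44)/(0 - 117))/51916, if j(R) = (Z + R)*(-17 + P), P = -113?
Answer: 9505/77874 ≈ 0.12206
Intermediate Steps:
j(R) = 6240 - 130*R (j(R) = (-48 + R)*(-17 - 113) = (-48 + R)*(-130) = 6240 - 130*R)
j((131 - 44)/(0 - 117))/51916 = (6240 - 130*(131 - 44)/(0 - 117))/51916 = (6240 - 11310/(-117))*(1/51916) = (6240 - 11310*(-1)/117)*(1/51916) = (6240 - 130*(-29/39))*(1/51916) = (6240 + 290/3)*(1/51916) = (19010/3)*(1/51916) = 9505/77874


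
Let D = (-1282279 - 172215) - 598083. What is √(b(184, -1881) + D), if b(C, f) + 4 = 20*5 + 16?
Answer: I*√2052465 ≈ 1432.6*I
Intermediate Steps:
b(C, f) = 112 (b(C, f) = -4 + (20*5 + 16) = -4 + (100 + 16) = -4 + 116 = 112)
D = -2052577 (D = -1454494 - 598083 = -2052577)
√(b(184, -1881) + D) = √(112 - 2052577) = √(-2052465) = I*√2052465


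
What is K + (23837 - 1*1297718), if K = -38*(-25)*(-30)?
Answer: -1302381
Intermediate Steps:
K = -28500 (K = 950*(-30) = -28500)
K + (23837 - 1*1297718) = -28500 + (23837 - 1*1297718) = -28500 + (23837 - 1297718) = -28500 - 1273881 = -1302381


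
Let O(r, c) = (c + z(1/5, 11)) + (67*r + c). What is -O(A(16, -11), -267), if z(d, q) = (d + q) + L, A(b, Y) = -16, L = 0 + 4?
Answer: 7954/5 ≈ 1590.8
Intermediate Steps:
L = 4
z(d, q) = 4 + d + q (z(d, q) = (d + q) + 4 = 4 + d + q)
O(r, c) = 76/5 + 2*c + 67*r (O(r, c) = (c + (4 + 1/5 + 11)) + (67*r + c) = (c + (4 + 1/5 + 11)) + (c + 67*r) = (c + 76/5) + (c + 67*r) = (76/5 + c) + (c + 67*r) = 76/5 + 2*c + 67*r)
-O(A(16, -11), -267) = -(76/5 + 2*(-267) + 67*(-16)) = -(76/5 - 534 - 1072) = -1*(-7954/5) = 7954/5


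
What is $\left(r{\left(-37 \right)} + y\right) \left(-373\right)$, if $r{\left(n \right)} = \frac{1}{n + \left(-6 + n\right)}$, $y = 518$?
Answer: $- \frac{15456747}{80} \approx -1.9321 \cdot 10^{5}$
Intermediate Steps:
$r{\left(n \right)} = \frac{1}{-6 + 2 n}$
$\left(r{\left(-37 \right)} + y\right) \left(-373\right) = \left(\frac{1}{2 \left(-3 - 37\right)} + 518\right) \left(-373\right) = \left(\frac{1}{2 \left(-40\right)} + 518\right) \left(-373\right) = \left(\frac{1}{2} \left(- \frac{1}{40}\right) + 518\right) \left(-373\right) = \left(- \frac{1}{80} + 518\right) \left(-373\right) = \frac{41439}{80} \left(-373\right) = - \frac{15456747}{80}$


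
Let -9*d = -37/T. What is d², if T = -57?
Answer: 1369/263169 ≈ 0.0052020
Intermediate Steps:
d = -37/513 (d = -(-37)/(9*(-57)) = -(-37)*(-1)/(9*57) = -⅑*37/57 = -37/513 ≈ -0.072125)
d² = (-37/513)² = 1369/263169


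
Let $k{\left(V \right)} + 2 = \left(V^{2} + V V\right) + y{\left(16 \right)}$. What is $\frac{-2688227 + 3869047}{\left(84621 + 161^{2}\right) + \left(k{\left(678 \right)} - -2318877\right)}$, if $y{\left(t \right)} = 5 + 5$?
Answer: $\frac{236164}{669759} \approx 0.35261$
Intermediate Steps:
$y{\left(t \right)} = 10$
$k{\left(V \right)} = 8 + 2 V^{2}$ ($k{\left(V \right)} = -2 + \left(\left(V^{2} + V V\right) + 10\right) = -2 + \left(\left(V^{2} + V^{2}\right) + 10\right) = -2 + \left(2 V^{2} + 10\right) = -2 + \left(10 + 2 V^{2}\right) = 8 + 2 V^{2}$)
$\frac{-2688227 + 3869047}{\left(84621 + 161^{2}\right) + \left(k{\left(678 \right)} - -2318877\right)} = \frac{-2688227 + 3869047}{\left(84621 + 161^{2}\right) + \left(\left(8 + 2 \cdot 678^{2}\right) - -2318877\right)} = \frac{1180820}{\left(84621 + 25921\right) + \left(\left(8 + 2 \cdot 459684\right) + 2318877\right)} = \frac{1180820}{110542 + \left(\left(8 + 919368\right) + 2318877\right)} = \frac{1180820}{110542 + \left(919376 + 2318877\right)} = \frac{1180820}{110542 + 3238253} = \frac{1180820}{3348795} = 1180820 \cdot \frac{1}{3348795} = \frac{236164}{669759}$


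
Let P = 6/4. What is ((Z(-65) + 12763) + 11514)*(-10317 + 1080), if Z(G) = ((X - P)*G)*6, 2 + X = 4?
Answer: -222445434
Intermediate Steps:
P = 3/2 (P = 6*(¼) = 3/2 ≈ 1.5000)
X = 2 (X = -2 + 4 = 2)
Z(G) = 3*G (Z(G) = ((2 - 1*3/2)*G)*6 = ((2 - 3/2)*G)*6 = (G/2)*6 = 3*G)
((Z(-65) + 12763) + 11514)*(-10317 + 1080) = ((3*(-65) + 12763) + 11514)*(-10317 + 1080) = ((-195 + 12763) + 11514)*(-9237) = (12568 + 11514)*(-9237) = 24082*(-9237) = -222445434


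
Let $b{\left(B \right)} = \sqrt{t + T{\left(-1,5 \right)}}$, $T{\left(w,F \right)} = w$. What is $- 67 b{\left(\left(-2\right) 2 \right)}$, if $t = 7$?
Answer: $- 67 \sqrt{6} \approx -164.12$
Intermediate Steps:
$b{\left(B \right)} = \sqrt{6}$ ($b{\left(B \right)} = \sqrt{7 - 1} = \sqrt{6}$)
$- 67 b{\left(\left(-2\right) 2 \right)} = - 67 \sqrt{6}$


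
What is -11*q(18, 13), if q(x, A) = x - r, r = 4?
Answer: -154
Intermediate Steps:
q(x, A) = -4 + x (q(x, A) = x - 1*4 = x - 4 = -4 + x)
-11*q(18, 13) = -11*(-4 + 18) = -11*14 = -154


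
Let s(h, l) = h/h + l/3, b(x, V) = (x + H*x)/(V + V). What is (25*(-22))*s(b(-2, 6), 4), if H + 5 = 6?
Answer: -3850/3 ≈ -1283.3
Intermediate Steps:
H = 1 (H = -5 + 6 = 1)
b(x, V) = x/V (b(x, V) = (x + 1*x)/(V + V) = (x + x)/((2*V)) = (2*x)*(1/(2*V)) = x/V)
s(h, l) = 1 + l/3 (s(h, l) = 1 + l*(⅓) = 1 + l/3)
(25*(-22))*s(b(-2, 6), 4) = (25*(-22))*(1 + (⅓)*4) = -550*(1 + 4/3) = -550*7/3 = -3850/3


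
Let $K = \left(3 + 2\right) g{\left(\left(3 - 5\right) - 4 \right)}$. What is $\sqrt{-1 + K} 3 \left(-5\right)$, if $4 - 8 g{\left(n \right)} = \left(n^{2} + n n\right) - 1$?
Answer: $- \frac{105 i \sqrt{14}}{4} \approx - 98.219 i$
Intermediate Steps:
$g{\left(n \right)} = \frac{5}{8} - \frac{n^{2}}{4}$ ($g{\left(n \right)} = \frac{1}{2} - \frac{\left(n^{2} + n n\right) - 1}{8} = \frac{1}{2} - \frac{\left(n^{2} + n^{2}\right) - 1}{8} = \frac{1}{2} - \frac{2 n^{2} - 1}{8} = \frac{1}{2} - \frac{-1 + 2 n^{2}}{8} = \frac{1}{2} - \left(- \frac{1}{8} + \frac{n^{2}}{4}\right) = \frac{5}{8} - \frac{n^{2}}{4}$)
$K = - \frac{335}{8}$ ($K = \left(3 + 2\right) \left(\frac{5}{8} - \frac{\left(\left(3 - 5\right) - 4\right)^{2}}{4}\right) = 5 \left(\frac{5}{8} - \frac{\left(-2 - 4\right)^{2}}{4}\right) = 5 \left(\frac{5}{8} - \frac{\left(-6\right)^{2}}{4}\right) = 5 \left(\frac{5}{8} - 9\right) = 5 \left(- \frac{67}{8}\right) = - \frac{335}{8} \approx -41.875$)
$\sqrt{-1 + K} 3 \left(-5\right) = \sqrt{-1 - \frac{335}{8}} \cdot 3 \left(-5\right) = \sqrt{- \frac{343}{8}} \cdot 3 \left(-5\right) = \frac{7 i \sqrt{14}}{4} \cdot 3 \left(-5\right) = \frac{21 i \sqrt{14}}{4} \left(-5\right) = - \frac{105 i \sqrt{14}}{4}$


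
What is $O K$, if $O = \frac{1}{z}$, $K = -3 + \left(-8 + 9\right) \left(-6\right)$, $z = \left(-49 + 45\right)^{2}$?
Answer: $- \frac{9}{16} \approx -0.5625$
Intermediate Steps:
$z = 16$ ($z = \left(-4\right)^{2} = 16$)
$K = -9$ ($K = -3 + 1 \left(-6\right) = -3 - 6 = -9$)
$O = \frac{1}{16} \approx 0.0625$
$O K = \frac{1}{16} \left(-9\right) = - \frac{9}{16}$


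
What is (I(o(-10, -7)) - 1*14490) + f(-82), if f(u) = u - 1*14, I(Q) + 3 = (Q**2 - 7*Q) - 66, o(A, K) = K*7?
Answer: -11911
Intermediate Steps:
o(A, K) = 7*K
I(Q) = -69 + Q**2 - 7*Q (I(Q) = -3 + ((Q**2 - 7*Q) - 66) = -3 + (-66 + Q**2 - 7*Q) = -69 + Q**2 - 7*Q)
f(u) = -14 + u (f(u) = u - 14 = -14 + u)
(I(o(-10, -7)) - 1*14490) + f(-82) = ((-69 + (7*(-7))**2 - 49*(-7)) - 1*14490) + (-14 - 82) = ((-69 + (-49)**2 - 7*(-49)) - 14490) - 96 = ((-69 + 2401 + 343) - 14490) - 96 = (2675 - 14490) - 96 = -11815 - 96 = -11911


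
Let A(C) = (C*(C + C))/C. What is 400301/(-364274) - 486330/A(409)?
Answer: -88742410319/148988066 ≈ -595.63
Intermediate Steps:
A(C) = 2*C (A(C) = (C*(2*C))/C = (2*C²)/C = 2*C)
400301/(-364274) - 486330/A(409) = 400301/(-364274) - 486330/(2*409) = 400301*(-1/364274) - 486330/818 = -400301/364274 - 486330*1/818 = -400301/364274 - 243165/409 = -88742410319/148988066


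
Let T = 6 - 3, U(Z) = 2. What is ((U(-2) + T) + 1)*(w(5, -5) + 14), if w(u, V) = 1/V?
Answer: 414/5 ≈ 82.800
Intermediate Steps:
T = 3
((U(-2) + T) + 1)*(w(5, -5) + 14) = ((2 + 3) + 1)*(1/(-5) + 14) = (5 + 1)*(-⅕ + 14) = 6*(69/5) = 414/5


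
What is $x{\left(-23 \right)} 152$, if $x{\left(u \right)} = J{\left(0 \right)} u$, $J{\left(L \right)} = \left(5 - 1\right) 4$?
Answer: $-55936$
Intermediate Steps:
$J{\left(L \right)} = 16$ ($J{\left(L \right)} = 4 \cdot 4 = 16$)
$x{\left(u \right)} = 16 u$
$x{\left(-23 \right)} 152 = 16 \left(-23\right) 152 = \left(-368\right) 152 = -55936$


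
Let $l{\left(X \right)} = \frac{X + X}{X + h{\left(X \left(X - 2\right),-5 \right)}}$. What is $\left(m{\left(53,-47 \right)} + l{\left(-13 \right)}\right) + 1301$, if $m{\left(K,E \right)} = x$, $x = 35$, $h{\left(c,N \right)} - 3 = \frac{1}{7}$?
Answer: $\frac{92366}{69} \approx 1338.6$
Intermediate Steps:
$h{\left(c,N \right)} = \frac{22}{7}$ ($h{\left(c,N \right)} = 3 + \frac{1}{7} = \frac{22}{7}$)
$m{\left(K,E \right)} = 35$
$l{\left(X \right)} = \frac{2 X}{\frac{22}{7} + X}$ ($l{\left(X \right)} = \frac{X + X}{X + \frac{22}{7}} = \frac{2 X}{\frac{22}{7} + X}$)
$\left(m{\left(53,-47 \right)} + l{\left(-13 \right)}\right) + 1301 = \left(35 + 14 \left(-13\right) \frac{1}{22 + 7 \left(-13\right)}\right) + 1301 = \left(35 + 14 \left(-13\right) \frac{1}{22 - 91}\right) + 1301 = \left(35 + 14 \left(-13\right) \frac{1}{-69}\right) + 1301 = \left(35 + 14 \left(-13\right) \left(- \frac{1}{69}\right)\right) + 1301 = \left(35 + \frac{182}{69}\right) + 1301 = \frac{2597}{69} + 1301 = \frac{92366}{69}$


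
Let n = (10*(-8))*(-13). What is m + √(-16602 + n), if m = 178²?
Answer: 31684 + I*√15562 ≈ 31684.0 + 124.75*I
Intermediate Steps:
n = 1040 (n = -80*(-13) = 1040)
m = 31684
m + √(-16602 + n) = 31684 + √(-16602 + 1040) = 31684 + √(-15562) = 31684 + I*√15562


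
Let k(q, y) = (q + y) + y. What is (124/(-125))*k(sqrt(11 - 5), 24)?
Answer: -5952/125 - 124*sqrt(6)/125 ≈ -50.046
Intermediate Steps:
k(q, y) = q + 2*y
(124/(-125))*k(sqrt(11 - 5), 24) = (124/(-125))*(sqrt(11 - 5) + 2*24) = (124*(-1/125))*(sqrt(6) + 48) = -124*(48 + sqrt(6))/125 = -5952/125 - 124*sqrt(6)/125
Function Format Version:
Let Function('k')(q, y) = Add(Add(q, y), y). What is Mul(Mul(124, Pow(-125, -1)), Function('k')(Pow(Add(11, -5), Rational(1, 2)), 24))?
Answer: Add(Rational(-5952, 125), Mul(Rational(-124, 125), Pow(6, Rational(1, 2)))) ≈ -50.046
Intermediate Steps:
Function('k')(q, y) = Add(q, Mul(2, y))
Mul(Mul(124, Pow(-125, -1)), Function('k')(Pow(Add(11, -5), Rational(1, 2)), 24)) = Mul(Mul(124, Pow(-125, -1)), Add(Pow(Add(11, -5), Rational(1, 2)), Mul(2, 24))) = Mul(Mul(124, Rational(-1, 125)), Add(Pow(6, Rational(1, 2)), 48)) = Mul(Rational(-124, 125), Add(48, Pow(6, Rational(1, 2)))) = Add(Rational(-5952, 125), Mul(Rational(-124, 125), Pow(6, Rational(1, 2))))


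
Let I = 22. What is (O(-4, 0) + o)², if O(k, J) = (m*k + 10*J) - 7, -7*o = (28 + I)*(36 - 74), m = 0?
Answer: 3426201/49 ≈ 69923.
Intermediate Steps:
o = 1900/7 (o = -(28 + 22)*(36 - 74)/7 = -50*(-38)/7 = -⅐*(-1900) = 1900/7 ≈ 271.43)
O(k, J) = -7 + 10*J (O(k, J) = (0*k + 10*J) - 7 = (0 + 10*J) - 7 = 10*J - 7 = -7 + 10*J)
(O(-4, 0) + o)² = ((-7 + 10*0) + 1900/7)² = ((-7 + 0) + 1900/7)² = (-7 + 1900/7)² = (1851/7)² = 3426201/49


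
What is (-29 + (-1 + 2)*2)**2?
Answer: 729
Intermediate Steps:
(-29 + (-1 + 2)*2)**2 = (-29 + 1*2)**2 = (-29 + 2)**2 = (-27)**2 = 729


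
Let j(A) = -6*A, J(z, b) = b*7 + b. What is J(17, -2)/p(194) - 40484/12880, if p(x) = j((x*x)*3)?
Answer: -857049961/272672820 ≈ -3.1431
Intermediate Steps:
J(z, b) = 8*b (J(z, b) = 7*b + b = 8*b)
p(x) = -18*x**2 (p(x) = -6*x*x*3 = -6*x**2*3 = -18*x**2)
J(17, -2)/p(194) - 40484/12880 = (8*(-2))/((-18*194**2)) - 40484/12880 = -16/((-18*37636)) - 40484*1/12880 = -16/(-677448) - 10121/3220 = -16*(-1/677448) - 10121/3220 = 2/84681 - 10121/3220 = -857049961/272672820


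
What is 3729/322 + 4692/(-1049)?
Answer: 2400897/337778 ≈ 7.1079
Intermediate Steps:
3729/322 + 4692/(-1049) = 3729*(1/322) + 4692*(-1/1049) = 3729/322 - 4692/1049 = 2400897/337778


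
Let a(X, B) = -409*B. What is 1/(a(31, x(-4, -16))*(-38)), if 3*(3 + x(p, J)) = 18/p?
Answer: -1/69939 ≈ -1.4298e-5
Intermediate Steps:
x(p, J) = -3 + 6/p (x(p, J) = -3 + (18/p)/3 = -3 + 6/p)
1/(a(31, x(-4, -16))*(-38)) = 1/(-409*(-3 + 6/(-4))*(-38)) = 1/(-409*(-3 + 6*(-¼))*(-38)) = 1/(-409*(-3 - 3/2)*(-38)) = 1/(-409*(-9/2)*(-38)) = 1/((3681/2)*(-38)) = 1/(-69939) = -1/69939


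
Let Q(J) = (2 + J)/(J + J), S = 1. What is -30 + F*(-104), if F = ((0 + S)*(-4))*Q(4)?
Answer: 282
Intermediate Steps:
Q(J) = (2 + J)/(2*J) (Q(J) = (2 + J)/((2*J)) = (2 + J)*(1/(2*J)) = (2 + J)/(2*J))
F = -3 (F = ((0 + 1)*(-4))*((1/2)*(2 + 4)/4) = (1*(-4))*((1/2)*(1/4)*6) = -4*3/4 = -3)
-30 + F*(-104) = -30 - 3*(-104) = -30 + 312 = 282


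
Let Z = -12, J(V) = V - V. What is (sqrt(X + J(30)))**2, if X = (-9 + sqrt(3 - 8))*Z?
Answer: 108 - 12*I*sqrt(5) ≈ 108.0 - 26.833*I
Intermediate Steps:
J(V) = 0
X = 108 - 12*I*sqrt(5) (X = (-9 + sqrt(3 - 8))*(-12) = (-9 + sqrt(-5))*(-12) = (-9 + I*sqrt(5))*(-12) = 108 - 12*I*sqrt(5) ≈ 108.0 - 26.833*I)
(sqrt(X + J(30)))**2 = (sqrt((108 - 12*I*sqrt(5)) + 0))**2 = (sqrt(108 - 12*I*sqrt(5)))**2 = 108 - 12*I*sqrt(5)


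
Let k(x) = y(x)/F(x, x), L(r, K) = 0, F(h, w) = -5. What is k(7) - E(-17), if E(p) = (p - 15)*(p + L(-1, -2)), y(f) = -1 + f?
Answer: -2726/5 ≈ -545.20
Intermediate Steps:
E(p) = p*(-15 + p) (E(p) = (p - 15)*(p + 0) = (-15 + p)*p = p*(-15 + p))
k(x) = ⅕ - x/5 (k(x) = (-1 + x)/(-5) = (-1 + x)*(-⅕) = ⅕ - x/5)
k(7) - E(-17) = (⅕ - ⅕*7) - (-17)*(-15 - 17) = (⅕ - 7/5) - (-17)*(-32) = -6/5 - 1*544 = -6/5 - 544 = -2726/5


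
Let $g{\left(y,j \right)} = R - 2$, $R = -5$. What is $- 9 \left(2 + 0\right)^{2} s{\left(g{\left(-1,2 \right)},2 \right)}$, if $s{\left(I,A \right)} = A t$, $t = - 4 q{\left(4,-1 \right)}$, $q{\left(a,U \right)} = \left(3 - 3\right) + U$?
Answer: $-288$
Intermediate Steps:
$g{\left(y,j \right)} = -7$ ($g{\left(y,j \right)} = -5 - 2 = -7$)
$q{\left(a,U \right)} = U$ ($q{\left(a,U \right)} = 0 + U = U$)
$t = 4$ ($t = \left(-4\right) \left(-1\right) = 4$)
$s{\left(I,A \right)} = 4 A$ ($s{\left(I,A \right)} = A 4 = 4 A$)
$- 9 \left(2 + 0\right)^{2} s{\left(g{\left(-1,2 \right)},2 \right)} = - 9 \left(2 + 0\right)^{2} \cdot 4 \cdot 2 = - 9 \cdot 2^{2} \cdot 8 = \left(-9\right) 4 \cdot 8 = \left(-36\right) 8 = -288$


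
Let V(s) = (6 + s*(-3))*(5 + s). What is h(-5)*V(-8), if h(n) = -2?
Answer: 180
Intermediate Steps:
V(s) = (5 + s)*(6 - 3*s) (V(s) = (6 - 3*s)*(5 + s) = (5 + s)*(6 - 3*s))
h(-5)*V(-8) = -2*(30 - 9*(-8) - 3*(-8)**2) = -2*(30 + 72 - 3*64) = -2*(30 + 72 - 192) = -2*(-90) = 180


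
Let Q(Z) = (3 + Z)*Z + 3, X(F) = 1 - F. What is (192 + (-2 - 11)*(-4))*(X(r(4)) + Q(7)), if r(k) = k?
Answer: 17080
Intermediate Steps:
Q(Z) = 3 + Z*(3 + Z) (Q(Z) = Z*(3 + Z) + 3 = 3 + Z*(3 + Z))
(192 + (-2 - 11)*(-4))*(X(r(4)) + Q(7)) = (192 + (-2 - 11)*(-4))*((1 - 1*4) + (3 + 7² + 3*7)) = (192 - 13*(-4))*((1 - 4) + (3 + 49 + 21)) = (192 + 52)*(-3 + 73) = 244*70 = 17080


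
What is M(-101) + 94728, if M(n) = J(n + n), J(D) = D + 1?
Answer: 94527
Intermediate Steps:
J(D) = 1 + D
M(n) = 1 + 2*n (M(n) = 1 + (n + n) = 1 + 2*n)
M(-101) + 94728 = (1 + 2*(-101)) + 94728 = (1 - 202) + 94728 = -201 + 94728 = 94527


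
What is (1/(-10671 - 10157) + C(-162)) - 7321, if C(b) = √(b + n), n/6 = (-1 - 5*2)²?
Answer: -152481789/20828 + 2*√141 ≈ -7297.3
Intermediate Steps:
n = 726 (n = 6*(-1 - 5*2)² = 6*(-1 - 10)² = 6*(-11)² = 6*121 = 726)
C(b) = √(726 + b) (C(b) = √(b + 726) = √(726 + b))
(1/(-10671 - 10157) + C(-162)) - 7321 = (1/(-10671 - 10157) + √(726 - 162)) - 7321 = (1/(-20828) + √564) - 7321 = (-1/20828 + 2*√141) - 7321 = -152481789/20828 + 2*√141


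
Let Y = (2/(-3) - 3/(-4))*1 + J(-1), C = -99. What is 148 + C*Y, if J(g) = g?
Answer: 955/4 ≈ 238.75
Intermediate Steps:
Y = -11/12 (Y = (2/(-3) - 3/(-4))*1 - 1 = (2*(-⅓) - 3*(-¼))*1 - 1 = (-⅔ + ¾)*1 - 1 = (1/12)*1 - 1 = 1/12 - 1 = -11/12 ≈ -0.91667)
148 + C*Y = 148 - 99*(-11/12) = 148 + 363/4 = 955/4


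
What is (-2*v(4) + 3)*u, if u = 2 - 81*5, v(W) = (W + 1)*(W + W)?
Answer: 31031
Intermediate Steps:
v(W) = 2*W*(1 + W) (v(W) = (1 + W)*(2*W) = 2*W*(1 + W))
u = -403 (u = 2 - 27*15 = 2 - 405 = -403)
(-2*v(4) + 3)*u = (-4*4*(1 + 4) + 3)*(-403) = (-4*4*5 + 3)*(-403) = (-2*40 + 3)*(-403) = (-80 + 3)*(-403) = -77*(-403) = 31031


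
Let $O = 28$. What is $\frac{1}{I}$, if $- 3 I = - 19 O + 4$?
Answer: $\frac{1}{176} \approx 0.0056818$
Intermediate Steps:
$I = 176$ ($I = - \frac{\left(-19\right) 28 + 4}{3} = - \frac{-532 + 4}{3} = \left(- \frac{1}{3}\right) \left(-528\right) = 176$)
$\frac{1}{I} = \frac{1}{176}$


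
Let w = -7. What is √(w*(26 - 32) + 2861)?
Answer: √2903 ≈ 53.880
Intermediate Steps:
√(w*(26 - 32) + 2861) = √(-7*(26 - 32) + 2861) = √(-7*(-6) + 2861) = √(42 + 2861) = √2903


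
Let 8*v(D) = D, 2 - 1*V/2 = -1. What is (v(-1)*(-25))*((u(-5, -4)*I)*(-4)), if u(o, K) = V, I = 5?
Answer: -375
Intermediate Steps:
V = 6 (V = 4 - 2*(-1) = 4 + 2 = 6)
u(o, K) = 6
v(D) = D/8
(v(-1)*(-25))*((u(-5, -4)*I)*(-4)) = (((⅛)*(-1))*(-25))*((6*5)*(-4)) = (-⅛*(-25))*(30*(-4)) = (25/8)*(-120) = -375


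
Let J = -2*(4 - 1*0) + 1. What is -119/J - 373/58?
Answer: 613/58 ≈ 10.569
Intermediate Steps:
J = -7 (J = -2*(4 + 0) + 1 = -2*4 + 1 = -8 + 1 = -7)
-119/J - 373/58 = -119/(-7) - 373/58 = -119*(-⅐) - 373*1/58 = 17 - 373/58 = 613/58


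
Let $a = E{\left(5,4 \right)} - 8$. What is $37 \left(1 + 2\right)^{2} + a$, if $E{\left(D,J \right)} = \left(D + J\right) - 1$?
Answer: $333$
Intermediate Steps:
$E{\left(D,J \right)} = -1 + D + J$
$a = 0$ ($a = \left(-1 + 5 + 4\right) - 8 = 8 - 8 = 0$)
$37 \left(1 + 2\right)^{2} + a = 37 \left(1 + 2\right)^{2} + 0 = 37 \cdot 3^{2} + 0 = 37 \cdot 9 + 0 = 333 + 0 = 333$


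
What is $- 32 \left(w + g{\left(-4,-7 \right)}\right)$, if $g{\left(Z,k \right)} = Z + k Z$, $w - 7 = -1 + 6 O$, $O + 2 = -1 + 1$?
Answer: $-576$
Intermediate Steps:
$O = -2$ ($O = -2 + \left(-1 + 1\right) = -2 + 0 = -2$)
$w = -6$ ($w = 7 + \left(-1 + 6 \left(-2\right)\right) = 7 - 13 = -6$)
$g{\left(Z,k \right)} = Z + Z k$
$- 32 \left(w + g{\left(-4,-7 \right)}\right) = - 32 \left(-6 - 4 \left(1 - 7\right)\right) = - 32 \left(-6 - -24\right) = - 32 \left(-6 + 24\right) = \left(-32\right) 18 = -576$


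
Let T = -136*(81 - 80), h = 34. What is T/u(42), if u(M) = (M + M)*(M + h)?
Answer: -17/798 ≈ -0.021303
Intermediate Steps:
T = -136 (T = -136*1 = -136)
u(M) = 2*M*(34 + M) (u(M) = (M + M)*(M + 34) = (2*M)*(34 + M) = 2*M*(34 + M))
T/u(42) = -136*1/(84*(34 + 42)) = -136/(2*42*76) = -136/6384 = -136*1/6384 = -17/798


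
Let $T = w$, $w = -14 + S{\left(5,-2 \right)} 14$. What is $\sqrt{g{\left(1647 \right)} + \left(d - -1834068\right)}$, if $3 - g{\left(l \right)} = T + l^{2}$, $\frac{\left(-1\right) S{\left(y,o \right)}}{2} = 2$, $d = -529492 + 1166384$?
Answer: $2 i \sqrt{60394} \approx 491.5 i$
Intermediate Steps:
$d = 636892$
$S{\left(y,o \right)} = -4$ ($S{\left(y,o \right)} = \left(-2\right) 2 = -4$)
$w = -70$ ($w = -14 - 56 = -70$)
$T = -70$
$g{\left(l \right)} = 73 - l^{2}$ ($g{\left(l \right)} = 3 - \left(-70 + l^{2}\right) = 73 - l^{2}$)
$\sqrt{g{\left(1647 \right)} + \left(d - -1834068\right)} = \sqrt{\left(73 - 1647^{2}\right) + \left(636892 - -1834068\right)} = \sqrt{\left(73 - 2712609\right) + \left(636892 + 1834068\right)} = \sqrt{\left(73 - 2712609\right) + 2470960} = \sqrt{-2712536 + 2470960} = \sqrt{-241576} = 2 i \sqrt{60394}$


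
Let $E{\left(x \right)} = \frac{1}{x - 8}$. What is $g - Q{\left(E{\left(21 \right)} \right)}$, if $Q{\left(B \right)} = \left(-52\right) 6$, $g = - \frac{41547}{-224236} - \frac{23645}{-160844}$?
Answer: $\frac{704055836456}{2254188449} \approx 312.33$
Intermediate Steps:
$E{\left(x \right)} = \frac{1}{-8 + x}$
$g = \frac{749040368}{2254188449}$ ($g = \left(-41547\right) \left(- \frac{1}{224236}\right) - - \frac{23645}{160844} = \frac{41547}{224236} + \frac{23645}{160844} = \frac{749040368}{2254188449} \approx 0.33229$)
$Q{\left(B \right)} = -312$
$g - Q{\left(E{\left(21 \right)} \right)} = \frac{749040368}{2254188449} - -312 = \frac{749040368}{2254188449} + 312 = \frac{704055836456}{2254188449}$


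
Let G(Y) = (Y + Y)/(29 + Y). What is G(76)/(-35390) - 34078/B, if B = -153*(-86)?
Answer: -10552845343/4074539175 ≈ -2.5899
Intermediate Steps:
G(Y) = 2*Y/(29 + Y) (G(Y) = (2*Y)/(29 + Y) = 2*Y/(29 + Y))
B = 13158
G(76)/(-35390) - 34078/B = (2*76/(29 + 76))/(-35390) - 34078/13158 = (2*76/105)*(-1/35390) - 34078*1/13158 = (2*76*(1/105))*(-1/35390) - 17039/6579 = (152/105)*(-1/35390) - 17039/6579 = -76/1857975 - 17039/6579 = -10552845343/4074539175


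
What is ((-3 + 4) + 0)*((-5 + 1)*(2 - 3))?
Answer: 4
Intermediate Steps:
((-3 + 4) + 0)*((-5 + 1)*(2 - 3)) = (1 + 0)*(-4*(-1)) = 1*4 = 4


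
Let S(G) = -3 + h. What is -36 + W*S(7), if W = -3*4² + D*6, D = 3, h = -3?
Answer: 144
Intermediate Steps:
S(G) = -6 (S(G) = -3 - 3 = -6)
W = -30 (W = -3*4² + 3*6 = -3*16 + 18 = -48 + 18 = -30)
-36 + W*S(7) = -36 - 30*(-6) = -36 + 180 = 144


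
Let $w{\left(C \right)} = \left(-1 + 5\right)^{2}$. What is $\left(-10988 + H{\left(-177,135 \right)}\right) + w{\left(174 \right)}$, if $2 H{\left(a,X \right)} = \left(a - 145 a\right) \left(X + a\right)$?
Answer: $-546220$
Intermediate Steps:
$H{\left(a,X \right)} = - 72 a \left(X + a\right)$ ($H{\left(a,X \right)} = \frac{\left(a - 145 a\right) \left(X + a\right)}{2} = \frac{- 144 a \left(X + a\right)}{2} = \frac{\left(-144\right) a \left(X + a\right)}{2} = - 72 a \left(X + a\right)$)
$w{\left(C \right)} = 16$ ($w{\left(C \right)} = 4^{2} = 16$)
$\left(-10988 + H{\left(-177,135 \right)}\right) + w{\left(174 \right)} = \left(-10988 - - 12744 \left(135 - 177\right)\right) + 16 = \left(-10988 - \left(-12744\right) \left(-42\right)\right) + 16 = \left(-10988 - 535248\right) + 16 = -546236 + 16 = -546220$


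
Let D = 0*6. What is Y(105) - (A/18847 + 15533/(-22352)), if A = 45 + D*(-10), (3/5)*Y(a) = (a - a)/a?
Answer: 291744611/421268144 ≈ 0.69254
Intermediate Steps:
D = 0
Y(a) = 0 (Y(a) = 5*((a - a)/a)/3 = 5*(0/a)/3 = (5/3)*0 = 0)
A = 45 (A = 45 + 0*(-10) = 45 + 0 = 45)
Y(105) - (A/18847 + 15533/(-22352)) = 0 - (45/18847 + 15533/(-22352)) = 0 - (45*(1/18847) + 15533*(-1/22352)) = 0 - (45/18847 - 15533/22352) = 0 - 1*(-291744611/421268144) = 0 + 291744611/421268144 = 291744611/421268144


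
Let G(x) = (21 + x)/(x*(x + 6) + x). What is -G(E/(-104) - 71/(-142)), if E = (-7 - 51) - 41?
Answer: -242840/132729 ≈ -1.8296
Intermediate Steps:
E = -99 (E = -58 - 41 = -99)
G(x) = (21 + x)/(x + x*(6 + x)) (G(x) = (21 + x)/(x*(6 + x) + x) = (21 + x)/(x + x*(6 + x)))
-G(E/(-104) - 71/(-142)) = -(21 + (-99/(-104) - 71/(-142)))/((-99/(-104) - 71/(-142))*(7 + (-99/(-104) - 71/(-142)))) = -(21 + (-99*(-1/104) - 71*(-1/142)))/((-99*(-1/104) - 71*(-1/142))*(7 + (-99*(-1/104) - 71*(-1/142)))) = -(21 + (99/104 + ½))/((99/104 + ½)*(7 + (99/104 + ½))) = -(21 + 151/104)/(151/104*(7 + 151/104)) = -104*2335/(151*879/104*104) = -104*104*2335/(151*879*104) = -1*242840/132729 = -242840/132729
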